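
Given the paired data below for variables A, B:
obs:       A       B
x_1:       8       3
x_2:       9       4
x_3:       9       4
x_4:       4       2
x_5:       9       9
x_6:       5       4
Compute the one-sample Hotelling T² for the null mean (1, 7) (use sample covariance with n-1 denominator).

Step 1 — sample mean vector:
  mean(A) = (8 + 9 + 9 + 4 + 9 + 5) / 6 = 44/6 = 7.3333
  mean(B) = (3 + 4 + 4 + 2 + 9 + 4) / 6 = 26/6 = 4.3333
  x̄ = (7.3333, 4.3333),  deviation x̄ - mu_0 = (7.3333, 4.3333) - (1, 7) = (6.3333, -2.6667).

Step 2 — sample covariance matrix, S[i,j] = (1/(n-1)) · Σ_k (x_{k,i} - mean_i) · (x_{k,j} - mean_j), divisor n-1 = 5:
  S[A,A] = ((0.6667)·(0.6667) + (1.6667)·(1.6667) + (1.6667)·(1.6667) + (-3.3333)·(-3.3333) + (1.6667)·(1.6667) + (-2.3333)·(-2.3333)) / 5 = 25.3333/5 = 5.0667
  S[A,B] = ((0.6667)·(-1.3333) + (1.6667)·(-0.3333) + (1.6667)·(-0.3333) + (-3.3333)·(-2.3333) + (1.6667)·(4.6667) + (-2.3333)·(-0.3333)) / 5 = 14.3333/5 = 2.8667
  S[B,B] = ((-1.3333)·(-1.3333) + (-0.3333)·(-0.3333) + (-0.3333)·(-0.3333) + (-2.3333)·(-2.3333) + (4.6667)·(4.6667) + (-0.3333)·(-0.3333)) / 5 = 29.3333/5 = 5.8667
  S = [[5.0667, 2.8667],
 [2.8667, 5.8667]].

Step 3 — invert S. det(S) = 5.0667·5.8667 - (2.8667)² = 21.5067.
  S^{-1} = (1/det) · [[d, -b], [-b, a]] = [[0.2728, -0.1333],
 [-0.1333, 0.2356]].

Step 4 — quadratic form (x̄ - mu_0)^T · S^{-1} · (x̄ - mu_0):
  S^{-1} · (x̄ - mu_0) = (2.0831, -1.4724),
  (x̄ - mu_0)^T · [...] = (6.3333)·(2.0831) + (-2.6667)·(-1.4724) = 17.1192.

Step 5 — scale by n: T² = 6 · 17.1192 = 102.7154.

T² ≈ 102.7154


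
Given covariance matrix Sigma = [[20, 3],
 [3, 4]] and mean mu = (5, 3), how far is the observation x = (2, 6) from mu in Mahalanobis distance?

Step 1 — centre the observation: (x - mu) = (-3, 3).

Step 2 — invert Sigma. det(Sigma) = 20·4 - (3)² = 71.
  Sigma^{-1} = (1/det) · [[d, -b], [-b, a]] = [[0.0563, -0.0423],
 [-0.0423, 0.2817]].

Step 3 — form the quadratic (x - mu)^T · Sigma^{-1} · (x - mu):
  Sigma^{-1} · (x - mu) = (-0.2958, 0.9718).
  (x - mu)^T · [Sigma^{-1} · (x - mu)] = (-3)·(-0.2958) + (3)·(0.9718) = 3.8028.

Step 4 — take square root: d = √(3.8028) ≈ 1.9501.

d(x, mu) = √(3.8028) ≈ 1.9501


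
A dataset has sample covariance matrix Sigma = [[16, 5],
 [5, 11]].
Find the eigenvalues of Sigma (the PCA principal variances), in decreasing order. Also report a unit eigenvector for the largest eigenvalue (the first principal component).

Step 1 — characteristic polynomial of 2×2 Sigma:
  det(Sigma - λI) = λ² - trace · λ + det = 0.
  trace = 16 + 11 = 27, det = 16·11 - (5)² = 151.
Step 2 — discriminant:
  Δ = trace² - 4·det = 729 - 604 = 125.
Step 3 — eigenvalues:
  λ = (trace ± √Δ)/2 = (27 ± 11.1803)/2,
  λ_1 = 19.0902,  λ_2 = 7.9098.

Step 4 — unit eigenvector for λ_1: solve (Sigma - λ_1 I)v = 0. First row:
  (16 - 19.0902)·v_x + (5)·v_y = 0, i.e. (-3.0902)·v_x + (5)·v_y = 0,
  so v ∝ (b, λ_1 - a) = (5, 3.0902) = u.
  ||u|| = √((5)² + (3.0902)²) = √(34.5492) ≈ 5.8779,
  v_1 = u/||u|| ≈ (0.8507, 0.5257) (||v_1|| = 1).

λ_1 = 19.0902,  λ_2 = 7.9098;  v_1 ≈ (0.8507, 0.5257)


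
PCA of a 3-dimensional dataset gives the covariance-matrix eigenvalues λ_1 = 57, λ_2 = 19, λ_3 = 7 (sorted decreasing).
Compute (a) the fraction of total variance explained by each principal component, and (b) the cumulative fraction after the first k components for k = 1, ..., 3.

Step 1 — total variance = trace(Sigma) = Σ λ_i = 57 + 19 + 7 = 83.

Step 2 — fraction explained by component i = λ_i / Σ λ:
  PC1: 57/83 = 0.6867
  PC2: 19/83 = 0.2289
  PC3: 7/83 = 0.0843

Step 3 — cumulative fraction after k components = (λ_1 + ... + λ_k) / Σ λ:
  k = 1: 57/83 = 0.6867
  k = 2: (57 + 19)/83 = 76/83 = 0.9157
  k = 3: (57 + 19 + 7)/83 = 83/83 = 1

Summary (fraction, with percent):

explained: PC1 0.6867 (68.67%), PC2 0.2289 (22.89%), PC3 0.0843 (8.43%);  cumulative: 0.6867, 0.9157, 1


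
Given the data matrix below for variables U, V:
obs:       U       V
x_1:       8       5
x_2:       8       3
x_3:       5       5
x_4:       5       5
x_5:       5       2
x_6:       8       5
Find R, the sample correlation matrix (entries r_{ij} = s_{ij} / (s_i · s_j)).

Step 1 — column means:
  mean(U) = (8 + 8 + 5 + 5 + 5 + 8) / 6 = 39/6 = 6.5
  mean(V) = (5 + 3 + 5 + 5 + 2 + 5) / 6 = 25/6 = 4.1667

Step 2 — sample variances and covariances s[i,j] = (1/(n-1)) · Σ_k (x_{k,i} - mean_i) · (x_{k,j} - mean_j), with n-1 = 5:
  s[U,U] = ((1.5)·(1.5) + (1.5)·(1.5) + (-1.5)·(-1.5) + (-1.5)·(-1.5) + (-1.5)·(-1.5) + (1.5)·(1.5)) / 5 = 13.5/5 = 2.7
  s[U,V] = ((1.5)·(0.8333) + (1.5)·(-1.1667) + (-1.5)·(0.8333) + (-1.5)·(0.8333) + (-1.5)·(-2.1667) + (1.5)·(0.8333)) / 5 = 1.5/5 = 0.3
  s[V,V] = ((0.8333)·(0.8333) + (-1.1667)·(-1.1667) + (0.8333)·(0.8333) + (0.8333)·(0.8333) + (-2.1667)·(-2.1667) + (0.8333)·(0.8333)) / 5 = 8.8333/5 = 1.7667
  Sample standard deviations s_i = √(s[i,i]):
  s(U) = √(2.7) = 1.6432
  s(V) = √(1.7667) = 1.3292

Step 3 — r_{ij} = s_{ij} / (s_i · s_j):
  r[U,U] = 1 (diagonal).
  r[U,V] = 0.3 / (1.6432 · 1.3292) = 0.3 / 2.184 = 0.1374
  r[V,V] = 1 (diagonal).

R is symmetric with unit diagonal. Assembling:

R = [[1, 0.1374],
 [0.1374, 1]]


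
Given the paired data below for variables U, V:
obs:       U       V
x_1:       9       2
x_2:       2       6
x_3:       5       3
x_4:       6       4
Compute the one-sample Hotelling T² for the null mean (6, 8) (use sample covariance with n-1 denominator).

Step 1 — sample mean vector:
  mean(U) = (9 + 2 + 5 + 6) / 4 = 22/4 = 5.5
  mean(V) = (2 + 6 + 3 + 4) / 4 = 15/4 = 3.75
  x̄ = (5.5, 3.75),  deviation x̄ - mu_0 = (5.5, 3.75) - (6, 8) = (-0.5, -4.25).

Step 2 — sample covariance matrix, S[i,j] = (1/(n-1)) · Σ_k (x_{k,i} - mean_i) · (x_{k,j} - mean_j), divisor n-1 = 3:
  S[U,U] = ((3.5)·(3.5) + (-3.5)·(-3.5) + (-0.5)·(-0.5) + (0.5)·(0.5)) / 3 = 25/3 = 8.3333
  S[U,V] = ((3.5)·(-1.75) + (-3.5)·(2.25) + (-0.5)·(-0.75) + (0.5)·(0.25)) / 3 = -13.5/3 = -4.5
  S[V,V] = ((-1.75)·(-1.75) + (2.25)·(2.25) + (-0.75)·(-0.75) + (0.25)·(0.25)) / 3 = 8.75/3 = 2.9167
  S = [[8.3333, -4.5],
 [-4.5, 2.9167]].

Step 3 — invert S. det(S) = 8.3333·2.9167 - (-4.5)² = 4.0556.
  S^{-1} = (1/det) · [[d, -b], [-b, a]] = [[0.7192, 1.1096],
 [1.1096, 2.0548]].

Step 4 — quadratic form (x̄ - mu_0)^T · S^{-1} · (x̄ - mu_0):
  S^{-1} · (x̄ - mu_0) = (-5.0753, -9.2877),
  (x̄ - mu_0)^T · [...] = (-0.5)·(-5.0753) + (-4.25)·(-9.2877) = 42.0103.

Step 5 — scale by n: T² = 4 · 42.0103 = 168.0411.

T² ≈ 168.0411


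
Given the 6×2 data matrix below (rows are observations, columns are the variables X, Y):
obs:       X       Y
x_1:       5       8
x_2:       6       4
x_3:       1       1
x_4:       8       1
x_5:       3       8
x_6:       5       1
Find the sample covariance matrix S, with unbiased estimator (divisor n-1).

Step 1 — column means:
  mean(X) = (5 + 6 + 1 + 8 + 3 + 5) / 6 = 28/6 = 4.6667
  mean(Y) = (8 + 4 + 1 + 1 + 8 + 1) / 6 = 23/6 = 3.8333

Step 2 — sample covariance S[i,j] = (1/(n-1)) · Σ_k (x_{k,i} - mean_i) · (x_{k,j} - mean_j), with n-1 = 5.
  S[X,X] = ((0.3333)·(0.3333) + (1.3333)·(1.3333) + (-3.6667)·(-3.6667) + (3.3333)·(3.3333) + (-1.6667)·(-1.6667) + (0.3333)·(0.3333)) / 5 = 29.3333/5 = 5.8667
  S[X,Y] = ((0.3333)·(4.1667) + (1.3333)·(0.1667) + (-3.6667)·(-2.8333) + (3.3333)·(-2.8333) + (-1.6667)·(4.1667) + (0.3333)·(-2.8333)) / 5 = -5.3333/5 = -1.0667
  S[Y,Y] = ((4.1667)·(4.1667) + (0.1667)·(0.1667) + (-2.8333)·(-2.8333) + (-2.8333)·(-2.8333) + (4.1667)·(4.1667) + (-2.8333)·(-2.8333)) / 5 = 58.8333/5 = 11.7667

S is symmetric (S[j,i] = S[i,j]). Assembling:

S = [[5.8667, -1.0667],
 [-1.0667, 11.7667]]


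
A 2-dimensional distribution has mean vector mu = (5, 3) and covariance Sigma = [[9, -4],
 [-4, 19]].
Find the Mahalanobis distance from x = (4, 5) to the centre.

Step 1 — centre the observation: (x - mu) = (-1, 2).

Step 2 — invert Sigma. det(Sigma) = 9·19 - (-4)² = 155.
  Sigma^{-1} = (1/det) · [[d, -b], [-b, a]] = [[0.1226, 0.0258],
 [0.0258, 0.0581]].

Step 3 — form the quadratic (x - mu)^T · Sigma^{-1} · (x - mu):
  Sigma^{-1} · (x - mu) = (-0.071, 0.0903).
  (x - mu)^T · [Sigma^{-1} · (x - mu)] = (-1)·(-0.071) + (2)·(0.0903) = 0.2516.

Step 4 — take square root: d = √(0.2516) ≈ 0.5016.

d(x, mu) = √(0.2516) ≈ 0.5016


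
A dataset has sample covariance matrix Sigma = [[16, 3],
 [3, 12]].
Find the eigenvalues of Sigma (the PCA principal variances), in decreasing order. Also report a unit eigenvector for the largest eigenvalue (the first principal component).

Step 1 — characteristic polynomial of 2×2 Sigma:
  det(Sigma - λI) = λ² - trace · λ + det = 0.
  trace = 16 + 12 = 28, det = 16·12 - (3)² = 183.
Step 2 — discriminant:
  Δ = trace² - 4·det = 784 - 732 = 52.
Step 3 — eigenvalues:
  λ = (trace ± √Δ)/2 = (28 ± 7.2111)/2,
  λ_1 = 17.6056,  λ_2 = 10.3944.

Step 4 — unit eigenvector for λ_1: solve (Sigma - λ_1 I)v = 0. First row:
  (16 - 17.6056)·v_x + (3)·v_y = 0, i.e. (-1.6056)·v_x + (3)·v_y = 0,
  so v ∝ (b, λ_1 - a) = (3, 1.6056) = u.
  ||u|| = √((3)² + (1.6056)²) = √(11.5778) ≈ 3.4026,
  v_1 = u/||u|| ≈ (0.8817, 0.4719) (||v_1|| = 1).

λ_1 = 17.6056,  λ_2 = 10.3944;  v_1 ≈ (0.8817, 0.4719)


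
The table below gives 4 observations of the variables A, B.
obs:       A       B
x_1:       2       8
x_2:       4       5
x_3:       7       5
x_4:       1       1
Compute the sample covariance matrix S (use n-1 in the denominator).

Step 1 — column means:
  mean(A) = (2 + 4 + 7 + 1) / 4 = 14/4 = 3.5
  mean(B) = (8 + 5 + 5 + 1) / 4 = 19/4 = 4.75

Step 2 — sample covariance S[i,j] = (1/(n-1)) · Σ_k (x_{k,i} - mean_i) · (x_{k,j} - mean_j), with n-1 = 3.
  S[A,A] = ((-1.5)·(-1.5) + (0.5)·(0.5) + (3.5)·(3.5) + (-2.5)·(-2.5)) / 3 = 21/3 = 7
  S[A,B] = ((-1.5)·(3.25) + (0.5)·(0.25) + (3.5)·(0.25) + (-2.5)·(-3.75)) / 3 = 5.5/3 = 1.8333
  S[B,B] = ((3.25)·(3.25) + (0.25)·(0.25) + (0.25)·(0.25) + (-3.75)·(-3.75)) / 3 = 24.75/3 = 8.25

S is symmetric (S[j,i] = S[i,j]). Assembling:

S = [[7, 1.8333],
 [1.8333, 8.25]]


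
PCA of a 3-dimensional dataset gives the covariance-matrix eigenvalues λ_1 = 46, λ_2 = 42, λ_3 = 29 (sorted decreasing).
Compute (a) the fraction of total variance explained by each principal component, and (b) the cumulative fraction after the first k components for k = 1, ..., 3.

Step 1 — total variance = trace(Sigma) = Σ λ_i = 46 + 42 + 29 = 117.

Step 2 — fraction explained by component i = λ_i / Σ λ:
  PC1: 46/117 = 0.3932
  PC2: 42/117 = 0.359
  PC3: 29/117 = 0.2479

Step 3 — cumulative fraction after k components = (λ_1 + ... + λ_k) / Σ λ:
  k = 1: 46/117 = 0.3932
  k = 2: (46 + 42)/117 = 88/117 = 0.7521
  k = 3: (46 + 42 + 29)/117 = 117/117 = 1

Summary (fraction, with percent):

explained: PC1 0.3932 (39.32%), PC2 0.359 (35.9%), PC3 0.2479 (24.79%);  cumulative: 0.3932, 0.7521, 1


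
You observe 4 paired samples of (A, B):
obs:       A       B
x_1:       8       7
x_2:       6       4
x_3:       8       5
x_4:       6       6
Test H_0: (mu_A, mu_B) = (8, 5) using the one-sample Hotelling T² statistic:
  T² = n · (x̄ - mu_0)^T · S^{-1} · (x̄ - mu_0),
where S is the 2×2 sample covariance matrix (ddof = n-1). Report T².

Step 1 — sample mean vector:
  mean(A) = (8 + 6 + 8 + 6) / 4 = 28/4 = 7
  mean(B) = (7 + 4 + 5 + 6) / 4 = 22/4 = 5.5
  x̄ = (7, 5.5),  deviation x̄ - mu_0 = (7, 5.5) - (8, 5) = (-1, 0.5).

Step 2 — sample covariance matrix, S[i,j] = (1/(n-1)) · Σ_k (x_{k,i} - mean_i) · (x_{k,j} - mean_j), divisor n-1 = 3:
  S[A,A] = ((1)·(1) + (-1)·(-1) + (1)·(1) + (-1)·(-1)) / 3 = 4/3 = 1.3333
  S[A,B] = ((1)·(1.5) + (-1)·(-1.5) + (1)·(-0.5) + (-1)·(0.5)) / 3 = 2/3 = 0.6667
  S[B,B] = ((1.5)·(1.5) + (-1.5)·(-1.5) + (-0.5)·(-0.5) + (0.5)·(0.5)) / 3 = 5/3 = 1.6667
  S = [[1.3333, 0.6667],
 [0.6667, 1.6667]].

Step 3 — invert S. det(S) = 1.3333·1.6667 - (0.6667)² = 1.7778.
  S^{-1} = (1/det) · [[d, -b], [-b, a]] = [[0.9375, -0.375],
 [-0.375, 0.75]].

Step 4 — quadratic form (x̄ - mu_0)^T · S^{-1} · (x̄ - mu_0):
  S^{-1} · (x̄ - mu_0) = (-1.125, 0.75),
  (x̄ - mu_0)^T · [...] = (-1)·(-1.125) + (0.5)·(0.75) = 1.5.

Step 5 — scale by n: T² = 4 · 1.5 = 6.

T² ≈ 6


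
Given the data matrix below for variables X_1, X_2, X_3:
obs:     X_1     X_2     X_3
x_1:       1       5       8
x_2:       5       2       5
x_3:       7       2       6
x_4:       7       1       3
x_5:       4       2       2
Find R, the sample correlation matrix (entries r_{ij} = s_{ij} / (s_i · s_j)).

Step 1 — column means:
  mean(X_1) = (1 + 5 + 7 + 7 + 4) / 5 = 24/5 = 4.8
  mean(X_2) = (5 + 2 + 2 + 1 + 2) / 5 = 12/5 = 2.4
  mean(X_3) = (8 + 5 + 6 + 3 + 2) / 5 = 24/5 = 4.8

Step 2 — sample variances and covariances s[i,j] = (1/(n-1)) · Σ_k (x_{k,i} - mean_i) · (x_{k,j} - mean_j), with n-1 = 4:
  s[X_1,X_1] = ((-3.8)·(-3.8) + (0.2)·(0.2) + (2.2)·(2.2) + (2.2)·(2.2) + (-0.8)·(-0.8)) / 4 = 24.8/4 = 6.2
  s[X_1,X_2] = ((-3.8)·(2.6) + (0.2)·(-0.4) + (2.2)·(-0.4) + (2.2)·(-1.4) + (-0.8)·(-0.4)) / 4 = -13.6/4 = -3.4
  s[X_1,X_3] = ((-3.8)·(3.2) + (0.2)·(0.2) + (2.2)·(1.2) + (2.2)·(-1.8) + (-0.8)·(-2.8)) / 4 = -11.2/4 = -2.8
  s[X_2,X_2] = ((2.6)·(2.6) + (-0.4)·(-0.4) + (-0.4)·(-0.4) + (-1.4)·(-1.4) + (-0.4)·(-0.4)) / 4 = 9.2/4 = 2.3
  s[X_2,X_3] = ((2.6)·(3.2) + (-0.4)·(0.2) + (-0.4)·(1.2) + (-1.4)·(-1.8) + (-0.4)·(-2.8)) / 4 = 11.4/4 = 2.85
  s[X_3,X_3] = ((3.2)·(3.2) + (0.2)·(0.2) + (1.2)·(1.2) + (-1.8)·(-1.8) + (-2.8)·(-2.8)) / 4 = 22.8/4 = 5.7
  Sample standard deviations s_i = √(s[i,i]):
  s(X_1) = √(6.2) = 2.49
  s(X_2) = √(2.3) = 1.5166
  s(X_3) = √(5.7) = 2.3875

Step 3 — r_{ij} = s_{ij} / (s_i · s_j):
  r[X_1,X_1] = 1 (diagonal).
  r[X_1,X_2] = -3.4 / (2.49 · 1.5166) = -3.4 / 3.7762 = -0.9004
  r[X_1,X_3] = -2.8 / (2.49 · 2.3875) = -2.8 / 5.9447 = -0.471
  r[X_2,X_2] = 1 (diagonal).
  r[X_2,X_3] = 2.85 / (1.5166 · 2.3875) = 2.85 / 3.6208 = 0.7871
  r[X_3,X_3] = 1 (diagonal).

R is symmetric with unit diagonal. Assembling:

R = [[1, -0.9004, -0.471],
 [-0.9004, 1, 0.7871],
 [-0.471, 0.7871, 1]]


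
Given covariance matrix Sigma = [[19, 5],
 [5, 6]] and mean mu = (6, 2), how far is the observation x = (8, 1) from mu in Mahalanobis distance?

Step 1 — centre the observation: (x - mu) = (2, -1).

Step 2 — invert Sigma. det(Sigma) = 19·6 - (5)² = 89.
  Sigma^{-1} = (1/det) · [[d, -b], [-b, a]] = [[0.0674, -0.0562],
 [-0.0562, 0.2135]].

Step 3 — form the quadratic (x - mu)^T · Sigma^{-1} · (x - mu):
  Sigma^{-1} · (x - mu) = (0.191, -0.3258).
  (x - mu)^T · [Sigma^{-1} · (x - mu)] = (2)·(0.191) + (-1)·(-0.3258) = 0.7079.

Step 4 — take square root: d = √(0.7079) ≈ 0.8413.

d(x, mu) = √(0.7079) ≈ 0.8413


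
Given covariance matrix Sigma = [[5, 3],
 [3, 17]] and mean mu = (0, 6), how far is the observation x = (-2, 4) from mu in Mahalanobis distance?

Step 1 — centre the observation: (x - mu) = (-2, -2).

Step 2 — invert Sigma. det(Sigma) = 5·17 - (3)² = 76.
  Sigma^{-1} = (1/det) · [[d, -b], [-b, a]] = [[0.2237, -0.0395],
 [-0.0395, 0.0658]].

Step 3 — form the quadratic (x - mu)^T · Sigma^{-1} · (x - mu):
  Sigma^{-1} · (x - mu) = (-0.3684, -0.0526).
  (x - mu)^T · [Sigma^{-1} · (x - mu)] = (-2)·(-0.3684) + (-2)·(-0.0526) = 0.8421.

Step 4 — take square root: d = √(0.8421) ≈ 0.9177.

d(x, mu) = √(0.8421) ≈ 0.9177


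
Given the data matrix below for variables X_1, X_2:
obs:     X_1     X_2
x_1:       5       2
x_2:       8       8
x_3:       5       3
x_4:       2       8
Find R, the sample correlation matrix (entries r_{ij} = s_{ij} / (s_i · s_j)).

Step 1 — column means:
  mean(X_1) = (5 + 8 + 5 + 2) / 4 = 20/4 = 5
  mean(X_2) = (2 + 8 + 3 + 8) / 4 = 21/4 = 5.25

Step 2 — sample variances and covariances s[i,j] = (1/(n-1)) · Σ_k (x_{k,i} - mean_i) · (x_{k,j} - mean_j), with n-1 = 3:
  s[X_1,X_1] = ((0)·(0) + (3)·(3) + (0)·(0) + (-3)·(-3)) / 3 = 18/3 = 6
  s[X_1,X_2] = ((0)·(-3.25) + (3)·(2.75) + (0)·(-2.25) + (-3)·(2.75)) / 3 = 0/3 = 0
  s[X_2,X_2] = ((-3.25)·(-3.25) + (2.75)·(2.75) + (-2.25)·(-2.25) + (2.75)·(2.75)) / 3 = 30.75/3 = 10.25
  Sample standard deviations s_i = √(s[i,i]):
  s(X_1) = √(6) = 2.4495
  s(X_2) = √(10.25) = 3.2016

Step 3 — r_{ij} = s_{ij} / (s_i · s_j):
  r[X_1,X_1] = 1 (diagonal).
  r[X_1,X_2] = 0 / (2.4495 · 3.2016) = 0 / 7.8422 = 0
  r[X_2,X_2] = 1 (diagonal).

R is symmetric with unit diagonal. Assembling:

R = [[1, 0],
 [0, 1]]


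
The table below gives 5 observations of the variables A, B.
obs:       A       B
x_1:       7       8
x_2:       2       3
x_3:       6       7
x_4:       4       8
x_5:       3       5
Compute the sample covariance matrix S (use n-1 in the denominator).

Step 1 — column means:
  mean(A) = (7 + 2 + 6 + 4 + 3) / 5 = 22/5 = 4.4
  mean(B) = (8 + 3 + 7 + 8 + 5) / 5 = 31/5 = 6.2

Step 2 — sample covariance S[i,j] = (1/(n-1)) · Σ_k (x_{k,i} - mean_i) · (x_{k,j} - mean_j), with n-1 = 4.
  S[A,A] = ((2.6)·(2.6) + (-2.4)·(-2.4) + (1.6)·(1.6) + (-0.4)·(-0.4) + (-1.4)·(-1.4)) / 4 = 17.2/4 = 4.3
  S[A,B] = ((2.6)·(1.8) + (-2.4)·(-3.2) + (1.6)·(0.8) + (-0.4)·(1.8) + (-1.4)·(-1.2)) / 4 = 14.6/4 = 3.65
  S[B,B] = ((1.8)·(1.8) + (-3.2)·(-3.2) + (0.8)·(0.8) + (1.8)·(1.8) + (-1.2)·(-1.2)) / 4 = 18.8/4 = 4.7

S is symmetric (S[j,i] = S[i,j]). Assembling:

S = [[4.3, 3.65],
 [3.65, 4.7]]


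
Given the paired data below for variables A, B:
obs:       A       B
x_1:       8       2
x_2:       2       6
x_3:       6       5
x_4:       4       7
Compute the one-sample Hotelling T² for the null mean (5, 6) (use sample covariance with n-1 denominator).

Step 1 — sample mean vector:
  mean(A) = (8 + 2 + 6 + 4) / 4 = 20/4 = 5
  mean(B) = (2 + 6 + 5 + 7) / 4 = 20/4 = 5
  x̄ = (5, 5),  deviation x̄ - mu_0 = (5, 5) - (5, 6) = (0, -1).

Step 2 — sample covariance matrix, S[i,j] = (1/(n-1)) · Σ_k (x_{k,i} - mean_i) · (x_{k,j} - mean_j), divisor n-1 = 3:
  S[A,A] = ((3)·(3) + (-3)·(-3) + (1)·(1) + (-1)·(-1)) / 3 = 20/3 = 6.6667
  S[A,B] = ((3)·(-3) + (-3)·(1) + (1)·(0) + (-1)·(2)) / 3 = -14/3 = -4.6667
  S[B,B] = ((-3)·(-3) + (1)·(1) + (0)·(0) + (2)·(2)) / 3 = 14/3 = 4.6667
  S = [[6.6667, -4.6667],
 [-4.6667, 4.6667]].

Step 3 — invert S. det(S) = 6.6667·4.6667 - (-4.6667)² = 9.3333.
  S^{-1} = (1/det) · [[d, -b], [-b, a]] = [[0.5, 0.5],
 [0.5, 0.7143]].

Step 4 — quadratic form (x̄ - mu_0)^T · S^{-1} · (x̄ - mu_0):
  S^{-1} · (x̄ - mu_0) = (-0.5, -0.7143),
  (x̄ - mu_0)^T · [...] = (0)·(-0.5) + (-1)·(-0.7143) = 0.7143.

Step 5 — scale by n: T² = 4 · 0.7143 = 2.8571.

T² ≈ 2.8571


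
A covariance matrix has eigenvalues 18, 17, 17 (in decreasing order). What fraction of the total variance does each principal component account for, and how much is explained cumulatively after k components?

Step 1 — total variance = trace(Sigma) = Σ λ_i = 18 + 17 + 17 = 52.

Step 2 — fraction explained by component i = λ_i / Σ λ:
  PC1: 18/52 = 0.3462
  PC2: 17/52 = 0.3269
  PC3: 17/52 = 0.3269

Step 3 — cumulative fraction after k components = (λ_1 + ... + λ_k) / Σ λ:
  k = 1: 18/52 = 0.3462
  k = 2: (18 + 17)/52 = 35/52 = 0.6731
  k = 3: (18 + 17 + 17)/52 = 52/52 = 1

Summary (fraction, with percent):

explained: PC1 0.3462 (34.62%), PC2 0.3269 (32.69%), PC3 0.3269 (32.69%);  cumulative: 0.3462, 0.6731, 1


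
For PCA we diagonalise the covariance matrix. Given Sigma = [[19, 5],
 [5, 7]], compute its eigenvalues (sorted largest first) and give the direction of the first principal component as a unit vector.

Step 1 — characteristic polynomial of 2×2 Sigma:
  det(Sigma - λI) = λ² - trace · λ + det = 0.
  trace = 19 + 7 = 26, det = 19·7 - (5)² = 108.
Step 2 — discriminant:
  Δ = trace² - 4·det = 676 - 432 = 244.
Step 3 — eigenvalues:
  λ = (trace ± √Δ)/2 = (26 ± 15.6205)/2,
  λ_1 = 20.8102,  λ_2 = 5.1898.

Step 4 — unit eigenvector for λ_1: solve (Sigma - λ_1 I)v = 0. First row:
  (19 - 20.8102)·v_x + (5)·v_y = 0, i.e. (-1.8102)·v_x + (5)·v_y = 0,
  so v ∝ (b, λ_1 - a) = (5, 1.8102) = u.
  ||u|| = √((5)² + (1.8102)²) = √(28.277) ≈ 5.3176,
  v_1 = u/||u|| ≈ (0.9403, 0.3404) (||v_1|| = 1).

λ_1 = 20.8102,  λ_2 = 5.1898;  v_1 ≈ (0.9403, 0.3404)


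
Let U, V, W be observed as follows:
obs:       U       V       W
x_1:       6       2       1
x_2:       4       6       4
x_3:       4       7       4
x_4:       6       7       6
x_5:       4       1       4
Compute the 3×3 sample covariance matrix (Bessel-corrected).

Step 1 — column means:
  mean(U) = (6 + 4 + 4 + 6 + 4) / 5 = 24/5 = 4.8
  mean(V) = (2 + 6 + 7 + 7 + 1) / 5 = 23/5 = 4.6
  mean(W) = (1 + 4 + 4 + 6 + 4) / 5 = 19/5 = 3.8

Step 2 — sample covariance S[i,j] = (1/(n-1)) · Σ_k (x_{k,i} - mean_i) · (x_{k,j} - mean_j), with n-1 = 4.
  S[U,U] = ((1.2)·(1.2) + (-0.8)·(-0.8) + (-0.8)·(-0.8) + (1.2)·(1.2) + (-0.8)·(-0.8)) / 4 = 4.8/4 = 1.2
  S[U,V] = ((1.2)·(-2.6) + (-0.8)·(1.4) + (-0.8)·(2.4) + (1.2)·(2.4) + (-0.8)·(-3.6)) / 4 = -0.4/4 = -0.1
  S[U,W] = ((1.2)·(-2.8) + (-0.8)·(0.2) + (-0.8)·(0.2) + (1.2)·(2.2) + (-0.8)·(0.2)) / 4 = -1.2/4 = -0.3
  S[V,V] = ((-2.6)·(-2.6) + (1.4)·(1.4) + (2.4)·(2.4) + (2.4)·(2.4) + (-3.6)·(-3.6)) / 4 = 33.2/4 = 8.3
  S[V,W] = ((-2.6)·(-2.8) + (1.4)·(0.2) + (2.4)·(0.2) + (2.4)·(2.2) + (-3.6)·(0.2)) / 4 = 12.6/4 = 3.15
  S[W,W] = ((-2.8)·(-2.8) + (0.2)·(0.2) + (0.2)·(0.2) + (2.2)·(2.2) + (0.2)·(0.2)) / 4 = 12.8/4 = 3.2

S is symmetric (S[j,i] = S[i,j]). Assembling:

S = [[1.2, -0.1, -0.3],
 [-0.1, 8.3, 3.15],
 [-0.3, 3.15, 3.2]]


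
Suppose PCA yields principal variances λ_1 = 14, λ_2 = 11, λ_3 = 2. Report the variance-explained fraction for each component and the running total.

Step 1 — total variance = trace(Sigma) = Σ λ_i = 14 + 11 + 2 = 27.

Step 2 — fraction explained by component i = λ_i / Σ λ:
  PC1: 14/27 = 0.5185
  PC2: 11/27 = 0.4074
  PC3: 2/27 = 0.0741

Step 3 — cumulative fraction after k components = (λ_1 + ... + λ_k) / Σ λ:
  k = 1: 14/27 = 0.5185
  k = 2: (14 + 11)/27 = 25/27 = 0.9259
  k = 3: (14 + 11 + 2)/27 = 27/27 = 1

Summary (fraction, with percent):

explained: PC1 0.5185 (51.85%), PC2 0.4074 (40.74%), PC3 0.0741 (7.41%);  cumulative: 0.5185, 0.9259, 1


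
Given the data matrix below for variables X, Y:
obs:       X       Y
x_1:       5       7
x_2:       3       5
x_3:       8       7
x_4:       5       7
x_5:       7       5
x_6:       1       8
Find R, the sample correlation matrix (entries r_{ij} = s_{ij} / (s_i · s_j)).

Step 1 — column means:
  mean(X) = (5 + 3 + 8 + 5 + 7 + 1) / 6 = 29/6 = 4.8333
  mean(Y) = (7 + 5 + 7 + 7 + 5 + 8) / 6 = 39/6 = 6.5

Step 2 — sample variances and covariances s[i,j] = (1/(n-1)) · Σ_k (x_{k,i} - mean_i) · (x_{k,j} - mean_j), with n-1 = 5:
  s[X,X] = ((0.1667)·(0.1667) + (-1.8333)·(-1.8333) + (3.1667)·(3.1667) + (0.1667)·(0.1667) + (2.1667)·(2.1667) + (-3.8333)·(-3.8333)) / 5 = 32.8333/5 = 6.5667
  s[X,Y] = ((0.1667)·(0.5) + (-1.8333)·(-1.5) + (3.1667)·(0.5) + (0.1667)·(0.5) + (2.1667)·(-1.5) + (-3.8333)·(1.5)) / 5 = -4.5/5 = -0.9
  s[Y,Y] = ((0.5)·(0.5) + (-1.5)·(-1.5) + (0.5)·(0.5) + (0.5)·(0.5) + (-1.5)·(-1.5) + (1.5)·(1.5)) / 5 = 7.5/5 = 1.5
  Sample standard deviations s_i = √(s[i,i]):
  s(X) = √(6.5667) = 2.5626
  s(Y) = √(1.5) = 1.2247

Step 3 — r_{ij} = s_{ij} / (s_i · s_j):
  r[X,X] = 1 (diagonal).
  r[X,Y] = -0.9 / (2.5626 · 1.2247) = -0.9 / 3.1385 = -0.2868
  r[Y,Y] = 1 (diagonal).

R is symmetric with unit diagonal. Assembling:

R = [[1, -0.2868],
 [-0.2868, 1]]


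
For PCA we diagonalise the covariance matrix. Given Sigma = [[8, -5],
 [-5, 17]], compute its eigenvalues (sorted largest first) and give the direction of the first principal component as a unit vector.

Step 1 — characteristic polynomial of 2×2 Sigma:
  det(Sigma - λI) = λ² - trace · λ + det = 0.
  trace = 8 + 17 = 25, det = 8·17 - (-5)² = 111.
Step 2 — discriminant:
  Δ = trace² - 4·det = 625 - 444 = 181.
Step 3 — eigenvalues:
  λ = (trace ± √Δ)/2 = (25 ± 13.4536)/2,
  λ_1 = 19.2268,  λ_2 = 5.7732.

Step 4 — unit eigenvector for λ_1: solve (Sigma - λ_1 I)v = 0. First row:
  (8 - 19.2268)·v_x + (-5)·v_y = 0, i.e. (-11.2268)·v_x + (-5)·v_y = 0,
  so v ∝ (b, λ_1 - a) = (-5, 11.2268); multiply by -1 so the first entry is positive: u = (5, -11.2268).
  ||u|| = √((5)² + (-11.2268)²) = √(151.0413) ≈ 12.2899,
  v_1 = u/||u|| ≈ (0.4068, -0.9135) (||v_1|| = 1).

λ_1 = 19.2268,  λ_2 = 5.7732;  v_1 ≈ (0.4068, -0.9135)


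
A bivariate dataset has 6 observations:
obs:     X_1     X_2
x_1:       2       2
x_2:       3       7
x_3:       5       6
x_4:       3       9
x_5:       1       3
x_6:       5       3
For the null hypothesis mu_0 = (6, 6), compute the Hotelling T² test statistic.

Step 1 — sample mean vector:
  mean(X_1) = (2 + 3 + 5 + 3 + 1 + 5) / 6 = 19/6 = 3.1667
  mean(X_2) = (2 + 7 + 6 + 9 + 3 + 3) / 6 = 30/6 = 5
  x̄ = (3.1667, 5),  deviation x̄ - mu_0 = (3.1667, 5) - (6, 6) = (-2.8333, -1).

Step 2 — sample covariance matrix, S[i,j] = (1/(n-1)) · Σ_k (x_{k,i} - mean_i) · (x_{k,j} - mean_j), divisor n-1 = 5:
  S[X_1,X_1] = ((-1.1667)·(-1.1667) + (-0.1667)·(-0.1667) + (1.8333)·(1.8333) + (-0.1667)·(-0.1667) + (-2.1667)·(-2.1667) + (1.8333)·(1.8333)) / 5 = 12.8333/5 = 2.5667
  S[X_1,X_2] = ((-1.1667)·(-3) + (-0.1667)·(2) + (1.8333)·(1) + (-0.1667)·(4) + (-2.1667)·(-2) + (1.8333)·(-2)) / 5 = 5/5 = 1
  S[X_2,X_2] = ((-3)·(-3) + (2)·(2) + (1)·(1) + (4)·(4) + (-2)·(-2) + (-2)·(-2)) / 5 = 38/5 = 7.6
  S = [[2.5667, 1],
 [1, 7.6]].

Step 3 — invert S. det(S) = 2.5667·7.6 - (1)² = 18.5067.
  S^{-1} = (1/det) · [[d, -b], [-b, a]] = [[0.4107, -0.054],
 [-0.054, 0.1387]].

Step 4 — quadratic form (x̄ - mu_0)^T · S^{-1} · (x̄ - mu_0):
  S^{-1} · (x̄ - mu_0) = (-1.1095, 0.0144),
  (x̄ - mu_0)^T · [...] = (-2.8333)·(-1.1095) + (-1)·(0.0144) = 3.1292.

Step 5 — scale by n: T² = 6 · 3.1292 = 18.7752.

T² ≈ 18.7752


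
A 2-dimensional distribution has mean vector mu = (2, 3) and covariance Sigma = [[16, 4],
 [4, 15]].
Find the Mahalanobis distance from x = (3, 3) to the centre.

Step 1 — centre the observation: (x - mu) = (1, 0).

Step 2 — invert Sigma. det(Sigma) = 16·15 - (4)² = 224.
  Sigma^{-1} = (1/det) · [[d, -b], [-b, a]] = [[0.067, -0.0179],
 [-0.0179, 0.0714]].

Step 3 — form the quadratic (x - mu)^T · Sigma^{-1} · (x - mu):
  Sigma^{-1} · (x - mu) = (0.067, -0.0179).
  (x - mu)^T · [Sigma^{-1} · (x - mu)] = (1)·(0.067) + (0)·(-0.0179) = 0.067.

Step 4 — take square root: d = √(0.067) ≈ 0.2588.

d(x, mu) = √(0.067) ≈ 0.2588


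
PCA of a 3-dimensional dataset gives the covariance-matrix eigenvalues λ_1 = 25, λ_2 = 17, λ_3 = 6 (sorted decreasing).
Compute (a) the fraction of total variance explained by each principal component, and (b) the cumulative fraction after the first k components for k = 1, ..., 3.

Step 1 — total variance = trace(Sigma) = Σ λ_i = 25 + 17 + 6 = 48.

Step 2 — fraction explained by component i = λ_i / Σ λ:
  PC1: 25/48 = 0.5208
  PC2: 17/48 = 0.3542
  PC3: 6/48 = 0.125

Step 3 — cumulative fraction after k components = (λ_1 + ... + λ_k) / Σ λ:
  k = 1: 25/48 = 0.5208
  k = 2: (25 + 17)/48 = 42/48 = 0.875
  k = 3: (25 + 17 + 6)/48 = 48/48 = 1

Summary (fraction, with percent):

explained: PC1 0.5208 (52.08%), PC2 0.3542 (35.42%), PC3 0.125 (12.5%);  cumulative: 0.5208, 0.875, 1


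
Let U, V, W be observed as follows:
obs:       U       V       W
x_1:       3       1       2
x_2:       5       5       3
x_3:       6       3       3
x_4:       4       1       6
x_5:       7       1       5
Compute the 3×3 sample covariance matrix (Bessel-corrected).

Step 1 — column means:
  mean(U) = (3 + 5 + 6 + 4 + 7) / 5 = 25/5 = 5
  mean(V) = (1 + 5 + 3 + 1 + 1) / 5 = 11/5 = 2.2
  mean(W) = (2 + 3 + 3 + 6 + 5) / 5 = 19/5 = 3.8

Step 2 — sample covariance S[i,j] = (1/(n-1)) · Σ_k (x_{k,i} - mean_i) · (x_{k,j} - mean_j), with n-1 = 4.
  S[U,U] = ((-2)·(-2) + (0)·(0) + (1)·(1) + (-1)·(-1) + (2)·(2)) / 4 = 10/4 = 2.5
  S[U,V] = ((-2)·(-1.2) + (0)·(2.8) + (1)·(0.8) + (-1)·(-1.2) + (2)·(-1.2)) / 4 = 2/4 = 0.5
  S[U,W] = ((-2)·(-1.8) + (0)·(-0.8) + (1)·(-0.8) + (-1)·(2.2) + (2)·(1.2)) / 4 = 3/4 = 0.75
  S[V,V] = ((-1.2)·(-1.2) + (2.8)·(2.8) + (0.8)·(0.8) + (-1.2)·(-1.2) + (-1.2)·(-1.2)) / 4 = 12.8/4 = 3.2
  S[V,W] = ((-1.2)·(-1.8) + (2.8)·(-0.8) + (0.8)·(-0.8) + (-1.2)·(2.2) + (-1.2)·(1.2)) / 4 = -4.8/4 = -1.2
  S[W,W] = ((-1.8)·(-1.8) + (-0.8)·(-0.8) + (-0.8)·(-0.8) + (2.2)·(2.2) + (1.2)·(1.2)) / 4 = 10.8/4 = 2.7

S is symmetric (S[j,i] = S[i,j]). Assembling:

S = [[2.5, 0.5, 0.75],
 [0.5, 3.2, -1.2],
 [0.75, -1.2, 2.7]]


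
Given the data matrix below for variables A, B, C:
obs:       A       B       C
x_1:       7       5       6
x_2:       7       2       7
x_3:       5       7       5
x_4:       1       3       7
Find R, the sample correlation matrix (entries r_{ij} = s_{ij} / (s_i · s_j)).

Step 1 — column means:
  mean(A) = (7 + 7 + 5 + 1) / 4 = 20/4 = 5
  mean(B) = (5 + 2 + 7 + 3) / 4 = 17/4 = 4.25
  mean(C) = (6 + 7 + 5 + 7) / 4 = 25/4 = 6.25

Step 2 — sample variances and covariances s[i,j] = (1/(n-1)) · Σ_k (x_{k,i} - mean_i) · (x_{k,j} - mean_j), with n-1 = 3:
  s[A,A] = ((2)·(2) + (2)·(2) + (0)·(0) + (-4)·(-4)) / 3 = 24/3 = 8
  s[A,B] = ((2)·(0.75) + (2)·(-2.25) + (0)·(2.75) + (-4)·(-1.25)) / 3 = 2/3 = 0.6667
  s[A,C] = ((2)·(-0.25) + (2)·(0.75) + (0)·(-1.25) + (-4)·(0.75)) / 3 = -2/3 = -0.6667
  s[B,B] = ((0.75)·(0.75) + (-2.25)·(-2.25) + (2.75)·(2.75) + (-1.25)·(-1.25)) / 3 = 14.75/3 = 4.9167
  s[B,C] = ((0.75)·(-0.25) + (-2.25)·(0.75) + (2.75)·(-1.25) + (-1.25)·(0.75)) / 3 = -6.25/3 = -2.0833
  s[C,C] = ((-0.25)·(-0.25) + (0.75)·(0.75) + (-1.25)·(-1.25) + (0.75)·(0.75)) / 3 = 2.75/3 = 0.9167
  Sample standard deviations s_i = √(s[i,i]):
  s(A) = √(8) = 2.8284
  s(B) = √(4.9167) = 2.2174
  s(C) = √(0.9167) = 0.9574

Step 3 — r_{ij} = s_{ij} / (s_i · s_j):
  r[A,A] = 1 (diagonal).
  r[A,B] = 0.6667 / (2.8284 · 2.2174) = 0.6667 / 6.2716 = 0.1063
  r[A,C] = -0.6667 / (2.8284 · 0.9574) = -0.6667 / 2.708 = -0.2462
  r[B,B] = 1 (diagonal).
  r[B,C] = -2.0833 / (2.2174 · 0.9574) = -2.0833 / 2.123 = -0.9813
  r[C,C] = 1 (diagonal).

R is symmetric with unit diagonal. Assembling:

R = [[1, 0.1063, -0.2462],
 [0.1063, 1, -0.9813],
 [-0.2462, -0.9813, 1]]


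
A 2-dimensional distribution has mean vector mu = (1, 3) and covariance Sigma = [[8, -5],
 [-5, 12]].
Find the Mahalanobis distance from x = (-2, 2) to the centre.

Step 1 — centre the observation: (x - mu) = (-3, -1).

Step 2 — invert Sigma. det(Sigma) = 8·12 - (-5)² = 71.
  Sigma^{-1} = (1/det) · [[d, -b], [-b, a]] = [[0.169, 0.0704],
 [0.0704, 0.1127]].

Step 3 — form the quadratic (x - mu)^T · Sigma^{-1} · (x - mu):
  Sigma^{-1} · (x - mu) = (-0.5775, -0.3239).
  (x - mu)^T · [Sigma^{-1} · (x - mu)] = (-3)·(-0.5775) + (-1)·(-0.3239) = 2.0563.

Step 4 — take square root: d = √(2.0563) ≈ 1.434.

d(x, mu) = √(2.0563) ≈ 1.434


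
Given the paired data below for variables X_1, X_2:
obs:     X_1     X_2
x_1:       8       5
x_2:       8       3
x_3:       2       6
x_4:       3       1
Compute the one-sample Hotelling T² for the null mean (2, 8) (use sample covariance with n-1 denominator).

Step 1 — sample mean vector:
  mean(X_1) = (8 + 8 + 2 + 3) / 4 = 21/4 = 5.25
  mean(X_2) = (5 + 3 + 6 + 1) / 4 = 15/4 = 3.75
  x̄ = (5.25, 3.75),  deviation x̄ - mu_0 = (5.25, 3.75) - (2, 8) = (3.25, -4.25).

Step 2 — sample covariance matrix, S[i,j] = (1/(n-1)) · Σ_k (x_{k,i} - mean_i) · (x_{k,j} - mean_j), divisor n-1 = 3:
  S[X_1,X_1] = ((2.75)·(2.75) + (2.75)·(2.75) + (-3.25)·(-3.25) + (-2.25)·(-2.25)) / 3 = 30.75/3 = 10.25
  S[X_1,X_2] = ((2.75)·(1.25) + (2.75)·(-0.75) + (-3.25)·(2.25) + (-2.25)·(-2.75)) / 3 = 0.25/3 = 0.0833
  S[X_2,X_2] = ((1.25)·(1.25) + (-0.75)·(-0.75) + (2.25)·(2.25) + (-2.75)·(-2.75)) / 3 = 14.75/3 = 4.9167
  S = [[10.25, 0.0833],
 [0.0833, 4.9167]].

Step 3 — invert S. det(S) = 10.25·4.9167 - (0.0833)² = 50.3889.
  S^{-1} = (1/det) · [[d, -b], [-b, a]] = [[0.0976, -0.0017],
 [-0.0017, 0.2034]].

Step 4 — quadratic form (x̄ - mu_0)^T · S^{-1} · (x̄ - mu_0):
  S^{-1} · (x̄ - mu_0) = (0.3241, -0.8699),
  (x̄ - mu_0)^T · [...] = (3.25)·(0.3241) + (-4.25)·(-0.8699) = 4.7506.

Step 5 — scale by n: T² = 4 · 4.7506 = 19.0022.

T² ≈ 19.0022


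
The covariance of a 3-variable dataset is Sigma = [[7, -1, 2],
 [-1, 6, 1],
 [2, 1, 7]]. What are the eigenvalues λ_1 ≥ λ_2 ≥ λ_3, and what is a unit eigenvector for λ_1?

Step 1 — characteristic polynomial p(λ) = det(λI - Sigma) = λ³ - tr·λ² + c_1·λ - det, where tr = trace, c_1 = sum of the principal 2×2 minors, det = det(Sigma):
  tr = 7 + 6 + 7 = 20,
  c_1 = (7·6 - (-1)²) + (7·7 - (2)²) + (6·7 - (1)²) = 41 + 45 + 41 = 127,
  det = 7·(6·7 - (1)²) - (-1)·((-1)·7 - (1)·(2)) + (2)·((-1)·(1) - 6·(2)) = 7·(41) - (-1)·(-9) + (2)·(-13) = 252.
  So p(λ) = λ³ - 20λ² + 127λ - 252.
Step 2 — look for an integer root (rational root theorem: any rational root is an integer divisor of 252). Testing λ = 4:
  p(4) = 64 - 320 + 508 - 252 = 0  ✓
  Dividing out (λ - 4): p(λ) = (λ - 4)(λ² - 16λ + 63).
Step 3 — remaining eigenvalues from the quadratic λ² - 16λ + 63 = 0:
  Δ = 16² - 4·63 = 256 - 252 = 4,  λ = (16 ± √4)/2 = (16 ± 2)/2 = 9 or 7.
  Sorted: λ_1 = 9,  λ_2 = 7,  λ_3 = 4  (check: sum = 20 = tr ✓).

Step 4 — unit eigenvector for λ_1 = 9: v spans the null space of (Sigma - λ_1 I), whose rows are
  r_1 = (-2, -1, 2),  r_2 = (-1, -3, 1),  r_3 = (2, 1, -2).
  v is orthogonal to every row, so take v ∝ r_1 × r_2 = ((-1)·(1) - (2)·(-3), (2)·(-1) - (-2)·(1), (-2)·(-3) - (-1)·(-1)) = (5, 0, 5).
  Rescale (divide by 5): u = (1, 0, 1).
  ||u|| = √((1)² + (0)² + (1)²) = √(2) ≈ 1.4142,  v_1 = u/||u|| ≈ (0.7071, 0, 0.7071) (||v_1|| = 1).

λ_1 = 9,  λ_2 = 7,  λ_3 = 4;  v_1 ≈ (0.7071, 0, 0.7071)


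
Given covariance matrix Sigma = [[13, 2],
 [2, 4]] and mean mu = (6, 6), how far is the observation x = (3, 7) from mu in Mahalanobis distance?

Step 1 — centre the observation: (x - mu) = (-3, 1).

Step 2 — invert Sigma. det(Sigma) = 13·4 - (2)² = 48.
  Sigma^{-1} = (1/det) · [[d, -b], [-b, a]] = [[0.0833, -0.0417],
 [-0.0417, 0.2708]].

Step 3 — form the quadratic (x - mu)^T · Sigma^{-1} · (x - mu):
  Sigma^{-1} · (x - mu) = (-0.2917, 0.3958).
  (x - mu)^T · [Sigma^{-1} · (x - mu)] = (-3)·(-0.2917) + (1)·(0.3958) = 1.2708.

Step 4 — take square root: d = √(1.2708) ≈ 1.1273.

d(x, mu) = √(1.2708) ≈ 1.1273


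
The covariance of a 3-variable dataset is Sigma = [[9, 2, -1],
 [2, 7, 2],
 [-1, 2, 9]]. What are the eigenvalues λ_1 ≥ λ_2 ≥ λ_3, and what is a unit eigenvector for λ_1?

Step 1 — characteristic polynomial p(λ) = det(λI - Sigma) = λ³ - tr·λ² + c_1·λ - det, where tr = trace, c_1 = sum of the principal 2×2 minors, det = det(Sigma):
  tr = 9 + 7 + 9 = 25,
  c_1 = (9·7 - (2)²) + (9·9 - (-1)²) + (7·9 - (2)²) = 59 + 80 + 59 = 198,
  det = 9·(7·9 - (2)²) - (2)·((2)·9 - (2)·(-1)) + (-1)·((2)·(2) - 7·(-1)) = 9·(59) - (2)·(20) + (-1)·(11) = 480.
  So p(λ) = λ³ - 25λ² + 198λ - 480.
Step 2 — look for an integer root (rational root theorem: any rational root is an integer divisor of 480). Testing λ = 10:
  p(10) = 1000 - 2500 + 1980 - 480 = 0  ✓
  Dividing out (λ - 10): p(λ) = (λ - 10)(λ² - 15λ + 48).
Step 3 — remaining eigenvalues from the quadratic λ² - 15λ + 48 = 0:
  Δ = 15² - 4·48 = 225 - 192 = 33,  λ = (15 ± √33)/2 = (15 ± 5.7446)/2 ≈ 10.3723 or 4.6277.
  Sorted: λ_1 = 10.3723,  λ_2 = 10,  λ_3 = 4.6277  (check: sum = 25 = tr ✓).

Step 4 — unit eigenvector for λ_1 ≈ 10.3723: v spans the null space of (Sigma - λ_1 I), whose rows are
  r_1 = (-1.3723, 2, -1),  r_2 = (2, -3.3723, 2),  r_3 = (-1, 2, -1.3723).
  v is orthogonal to every row, so take v ∝ r_1 × r_2 = ((2)·(2) - (-1)·(-3.3723), (-1)·(2) - (-1.3723)·(2), (-1.3723)·(-3.3723) - (2)·(2)) ≈ (0.6277, 0.7446, 0.6277).
  Let u = (0.6277, 0.7446, 0.6277).
  ||u|| = √((0.6277)² + (0.7446)² + (0.6277)²) = √(1.3424) ≈ 1.1586,  v_1 = u/||u|| ≈ (0.5418, 0.6426, 0.5418) (||v_1|| = 1).

λ_1 = 10.3723,  λ_2 = 10,  λ_3 = 4.6277;  v_1 ≈ (0.5418, 0.6426, 0.5418)


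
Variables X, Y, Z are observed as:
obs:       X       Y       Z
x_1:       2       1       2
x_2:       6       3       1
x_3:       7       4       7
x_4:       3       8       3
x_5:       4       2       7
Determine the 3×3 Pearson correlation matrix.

Step 1 — column means:
  mean(X) = (2 + 6 + 7 + 3 + 4) / 5 = 22/5 = 4.4
  mean(Y) = (1 + 3 + 4 + 8 + 2) / 5 = 18/5 = 3.6
  mean(Z) = (2 + 1 + 7 + 3 + 7) / 5 = 20/5 = 4

Step 2 — sample variances and covariances s[i,j] = (1/(n-1)) · Σ_k (x_{k,i} - mean_i) · (x_{k,j} - mean_j), with n-1 = 4:
  s[X,X] = ((-2.4)·(-2.4) + (1.6)·(1.6) + (2.6)·(2.6) + (-1.4)·(-1.4) + (-0.4)·(-0.4)) / 4 = 17.2/4 = 4.3
  s[X,Y] = ((-2.4)·(-2.6) + (1.6)·(-0.6) + (2.6)·(0.4) + (-1.4)·(4.4) + (-0.4)·(-1.6)) / 4 = 0.8/4 = 0.2
  s[X,Z] = ((-2.4)·(-2) + (1.6)·(-3) + (2.6)·(3) + (-1.4)·(-1) + (-0.4)·(3)) / 4 = 8/4 = 2
  s[Y,Y] = ((-2.6)·(-2.6) + (-0.6)·(-0.6) + (0.4)·(0.4) + (4.4)·(4.4) + (-1.6)·(-1.6)) / 4 = 29.2/4 = 7.3
  s[Y,Z] = ((-2.6)·(-2) + (-0.6)·(-3) + (0.4)·(3) + (4.4)·(-1) + (-1.6)·(3)) / 4 = -1/4 = -0.25
  s[Z,Z] = ((-2)·(-2) + (-3)·(-3) + (3)·(3) + (-1)·(-1) + (3)·(3)) / 4 = 32/4 = 8
  Sample standard deviations s_i = √(s[i,i]):
  s(X) = √(4.3) = 2.0736
  s(Y) = √(7.3) = 2.7019
  s(Z) = √(8) = 2.8284

Step 3 — r_{ij} = s_{ij} / (s_i · s_j):
  r[X,X] = 1 (diagonal).
  r[X,Y] = 0.2 / (2.0736 · 2.7019) = 0.2 / 5.6027 = 0.0357
  r[X,Z] = 2 / (2.0736 · 2.8284) = 2 / 5.8652 = 0.341
  r[Y,Y] = 1 (diagonal).
  r[Y,Z] = -0.25 / (2.7019 · 2.8284) = -0.25 / 7.642 = -0.0327
  r[Z,Z] = 1 (diagonal).

R is symmetric with unit diagonal. Assembling:

R = [[1, 0.0357, 0.341],
 [0.0357, 1, -0.0327],
 [0.341, -0.0327, 1]]


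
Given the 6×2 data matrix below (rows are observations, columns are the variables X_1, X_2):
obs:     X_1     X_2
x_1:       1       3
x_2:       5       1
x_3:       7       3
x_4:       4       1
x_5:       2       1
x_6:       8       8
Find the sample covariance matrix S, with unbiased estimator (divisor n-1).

Step 1 — column means:
  mean(X_1) = (1 + 5 + 7 + 4 + 2 + 8) / 6 = 27/6 = 4.5
  mean(X_2) = (3 + 1 + 3 + 1 + 1 + 8) / 6 = 17/6 = 2.8333

Step 2 — sample covariance S[i,j] = (1/(n-1)) · Σ_k (x_{k,i} - mean_i) · (x_{k,j} - mean_j), with n-1 = 5.
  S[X_1,X_1] = ((-3.5)·(-3.5) + (0.5)·(0.5) + (2.5)·(2.5) + (-0.5)·(-0.5) + (-2.5)·(-2.5) + (3.5)·(3.5)) / 5 = 37.5/5 = 7.5
  S[X_1,X_2] = ((-3.5)·(0.1667) + (0.5)·(-1.8333) + (2.5)·(0.1667) + (-0.5)·(-1.8333) + (-2.5)·(-1.8333) + (3.5)·(5.1667)) / 5 = 22.5/5 = 4.5
  S[X_2,X_2] = ((0.1667)·(0.1667) + (-1.8333)·(-1.8333) + (0.1667)·(0.1667) + (-1.8333)·(-1.8333) + (-1.8333)·(-1.8333) + (5.1667)·(5.1667)) / 5 = 36.8333/5 = 7.3667

S is symmetric (S[j,i] = S[i,j]). Assembling:

S = [[7.5, 4.5],
 [4.5, 7.3667]]


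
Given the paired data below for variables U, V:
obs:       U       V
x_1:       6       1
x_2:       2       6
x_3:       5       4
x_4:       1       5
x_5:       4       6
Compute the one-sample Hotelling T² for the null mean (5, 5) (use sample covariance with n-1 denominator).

Step 1 — sample mean vector:
  mean(U) = (6 + 2 + 5 + 1 + 4) / 5 = 18/5 = 3.6
  mean(V) = (1 + 6 + 4 + 5 + 6) / 5 = 22/5 = 4.4
  x̄ = (3.6, 4.4),  deviation x̄ - mu_0 = (3.6, 4.4) - (5, 5) = (-1.4, -0.6).

Step 2 — sample covariance matrix, S[i,j] = (1/(n-1)) · Σ_k (x_{k,i} - mean_i) · (x_{k,j} - mean_j), divisor n-1 = 4:
  S[U,U] = ((2.4)·(2.4) + (-1.6)·(-1.6) + (1.4)·(1.4) + (-2.6)·(-2.6) + (0.4)·(0.4)) / 4 = 17.2/4 = 4.3
  S[U,V] = ((2.4)·(-3.4) + (-1.6)·(1.6) + (1.4)·(-0.4) + (-2.6)·(0.6) + (0.4)·(1.6)) / 4 = -12.2/4 = -3.05
  S[V,V] = ((-3.4)·(-3.4) + (1.6)·(1.6) + (-0.4)·(-0.4) + (0.6)·(0.6) + (1.6)·(1.6)) / 4 = 17.2/4 = 4.3
  S = [[4.3, -3.05],
 [-3.05, 4.3]].

Step 3 — invert S. det(S) = 4.3·4.3 - (-3.05)² = 9.1875.
  S^{-1} = (1/det) · [[d, -b], [-b, a]] = [[0.468, 0.332],
 [0.332, 0.468]].

Step 4 — quadratic form (x̄ - mu_0)^T · S^{-1} · (x̄ - mu_0):
  S^{-1} · (x̄ - mu_0) = (-0.8544, -0.7456),
  (x̄ - mu_0)^T · [...] = (-1.4)·(-0.8544) + (-0.6)·(-0.7456) = 1.6435.

Step 5 — scale by n: T² = 5 · 1.6435 = 8.2177.

T² ≈ 8.2177
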